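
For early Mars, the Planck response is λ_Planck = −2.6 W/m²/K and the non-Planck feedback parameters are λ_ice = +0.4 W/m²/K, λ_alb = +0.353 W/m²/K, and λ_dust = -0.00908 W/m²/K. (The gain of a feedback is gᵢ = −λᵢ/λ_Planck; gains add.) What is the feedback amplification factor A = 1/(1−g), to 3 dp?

1.401

Convert to gains: g_ice = 0.4/2.6 = 0.1538; g_alb = 0.353/2.6 = 0.1358; g_dust = -0.00908/2.6 = -0.003492.
Total gain g = 0.286108.
A = 1/(1 − 0.286108) = 1.401.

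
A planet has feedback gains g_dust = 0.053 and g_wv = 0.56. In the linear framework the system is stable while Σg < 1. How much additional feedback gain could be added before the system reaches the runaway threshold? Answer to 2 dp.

0.39

Current total gain = 0.053 + 0.56 = 0.613.
Margin to runaway = 1 − 0.613 = 0.39.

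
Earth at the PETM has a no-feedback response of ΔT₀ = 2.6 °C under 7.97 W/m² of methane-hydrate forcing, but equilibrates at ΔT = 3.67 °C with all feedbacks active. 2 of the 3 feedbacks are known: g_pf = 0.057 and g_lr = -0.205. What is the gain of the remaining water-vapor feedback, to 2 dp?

0.44

Amplification A = ΔT/ΔT₀ = 3.67/2.6 = 1.412.
Total gain g = 1 − 1/A = 1 − 1/1.412 = 0.2918.
Known gains sum to 0.057 − 0.205 = -0.148.
g_wv = 0.2918 + 0.148 = 0.44.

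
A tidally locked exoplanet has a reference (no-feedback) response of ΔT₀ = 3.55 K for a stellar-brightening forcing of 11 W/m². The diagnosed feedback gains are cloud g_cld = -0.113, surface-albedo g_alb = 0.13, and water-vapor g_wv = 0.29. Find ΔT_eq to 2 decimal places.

Total gain g = -0.113 + 0.13 + 0.29 = 0.307.
Amplification A = 1/(1 − 0.307) = 1.443.
ΔT = 3.55 × 1.443 = 5.12 K.

5.12 K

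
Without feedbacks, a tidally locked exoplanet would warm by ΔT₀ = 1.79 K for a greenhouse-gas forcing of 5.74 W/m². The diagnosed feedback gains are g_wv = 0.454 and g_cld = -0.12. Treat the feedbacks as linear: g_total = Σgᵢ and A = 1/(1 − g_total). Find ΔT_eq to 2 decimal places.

Total gain g = 0.454 − 0.12 = 0.334.
Amplification A = 1/(1 − 0.334) = 1.502.
ΔT = 1.79 × 1.502 = 2.69 K.

2.69 K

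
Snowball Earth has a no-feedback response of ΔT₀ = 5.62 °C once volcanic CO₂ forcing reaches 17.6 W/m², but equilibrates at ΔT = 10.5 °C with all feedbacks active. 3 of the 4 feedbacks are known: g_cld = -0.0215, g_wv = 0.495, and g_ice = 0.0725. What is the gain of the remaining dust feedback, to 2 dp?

-0.08

Amplification A = ΔT/ΔT₀ = 10.5/5.62 = 1.868.
Total gain g = 1 − 1/A = 1 − 1/1.868 = 0.4647.
Known gains sum to -0.0215 + 0.495 + 0.0725 = 0.546.
g_dust = 0.4647 − 0.546 = -0.08.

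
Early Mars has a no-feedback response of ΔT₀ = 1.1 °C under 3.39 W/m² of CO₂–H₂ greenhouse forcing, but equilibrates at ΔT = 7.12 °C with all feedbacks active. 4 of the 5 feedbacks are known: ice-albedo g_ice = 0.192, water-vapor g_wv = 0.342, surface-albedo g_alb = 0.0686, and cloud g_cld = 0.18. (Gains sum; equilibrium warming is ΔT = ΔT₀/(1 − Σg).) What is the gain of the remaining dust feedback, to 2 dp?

Amplification A = ΔT/ΔT₀ = 7.12/1.1 = 6.473.
Total gain g = 1 − 1/A = 1 − 1/6.473 = 0.8455.
Known gains sum to 0.192 + 0.342 + 0.0686 + 0.18 = 0.7826.
g_dust = 0.8455 − 0.7826 = 0.06.

0.06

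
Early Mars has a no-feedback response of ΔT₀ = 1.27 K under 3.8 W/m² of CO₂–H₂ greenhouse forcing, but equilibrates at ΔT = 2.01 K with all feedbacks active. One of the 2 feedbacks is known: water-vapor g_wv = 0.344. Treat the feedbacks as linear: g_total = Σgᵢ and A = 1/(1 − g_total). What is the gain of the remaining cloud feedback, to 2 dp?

Amplification A = ΔT/ΔT₀ = 2.01/1.27 = 1.583.
Total gain g = 1 − 1/A = 1 − 1/1.583 = 0.3683.
The known gain is 0.344.
g_cld = 0.3683 − 0.344 = 0.02.

0.02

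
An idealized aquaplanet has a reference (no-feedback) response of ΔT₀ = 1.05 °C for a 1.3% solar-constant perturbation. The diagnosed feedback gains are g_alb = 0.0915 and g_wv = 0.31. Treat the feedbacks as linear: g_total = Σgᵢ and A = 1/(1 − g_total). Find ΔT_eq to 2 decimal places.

Total gain g = 0.0915 + 0.31 = 0.4015.
Amplification A = 1/(1 − 0.4015) = 1.671.
ΔT = 1.05 × 1.671 = 1.75 °C.

1.75 °C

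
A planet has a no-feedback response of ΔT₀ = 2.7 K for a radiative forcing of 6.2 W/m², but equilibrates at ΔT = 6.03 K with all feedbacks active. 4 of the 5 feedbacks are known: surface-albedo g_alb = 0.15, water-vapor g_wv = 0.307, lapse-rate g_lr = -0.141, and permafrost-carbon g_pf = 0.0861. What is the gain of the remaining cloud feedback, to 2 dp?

Amplification A = ΔT/ΔT₀ = 6.03/2.7 = 2.233.
Total gain g = 1 − 1/A = 1 − 1/2.233 = 0.5522.
Known gains sum to 0.15 + 0.307 − 0.141 + 0.0861 = 0.4021.
g_cld = 0.5522 − 0.4021 = 0.15.

0.15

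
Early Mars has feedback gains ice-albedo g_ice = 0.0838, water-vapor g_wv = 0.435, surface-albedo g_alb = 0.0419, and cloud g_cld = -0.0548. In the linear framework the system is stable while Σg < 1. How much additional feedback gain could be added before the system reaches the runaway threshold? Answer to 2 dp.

Current total gain = 0.0838 + 0.435 + 0.0419 − 0.0548 = 0.5059.
Margin to runaway = 1 − 0.5059 = 0.49.

0.49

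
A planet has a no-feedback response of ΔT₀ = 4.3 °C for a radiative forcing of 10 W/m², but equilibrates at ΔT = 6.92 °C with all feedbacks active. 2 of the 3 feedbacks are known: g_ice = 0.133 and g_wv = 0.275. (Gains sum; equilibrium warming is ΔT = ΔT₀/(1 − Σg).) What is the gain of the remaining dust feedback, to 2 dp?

Amplification A = ΔT/ΔT₀ = 6.92/4.3 = 1.609.
Total gain g = 1 − 1/A = 1 − 1/1.609 = 0.3785.
Known gains sum to 0.133 + 0.275 = 0.408.
g_dust = 0.3785 − 0.408 = -0.03.

-0.03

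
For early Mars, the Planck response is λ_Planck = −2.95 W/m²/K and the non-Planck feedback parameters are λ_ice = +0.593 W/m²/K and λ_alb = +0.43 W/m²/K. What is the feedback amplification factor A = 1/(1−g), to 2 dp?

1.53

Convert to gains: g_ice = 0.593/2.95 = 0.201; g_alb = 0.43/2.95 = 0.1458.
Total gain g = 0.3468.
A = 1/(1 − 0.3468) = 1.53.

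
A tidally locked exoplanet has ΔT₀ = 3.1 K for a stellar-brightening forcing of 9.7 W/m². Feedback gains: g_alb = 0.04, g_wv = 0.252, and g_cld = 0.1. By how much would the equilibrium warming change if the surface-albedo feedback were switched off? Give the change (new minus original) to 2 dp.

Original: g = 0.392, ΔT = 3.1/(1−0.392) = 5.0987 K.
Without surface-albedo: g' = 0.352, ΔT' = 3.1/(1−0.352) = 4.7840 K.
Change = 4.7840 − 5.0987 = -0.31 K.

-0.31 K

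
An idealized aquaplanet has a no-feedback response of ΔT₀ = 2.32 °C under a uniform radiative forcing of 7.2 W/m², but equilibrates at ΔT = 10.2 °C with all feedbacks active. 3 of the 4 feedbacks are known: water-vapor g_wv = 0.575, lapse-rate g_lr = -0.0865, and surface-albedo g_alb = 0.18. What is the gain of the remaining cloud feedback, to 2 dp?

Amplification A = ΔT/ΔT₀ = 10.2/2.32 = 4.397.
Total gain g = 1 − 1/A = 1 − 1/4.397 = 0.7726.
Known gains sum to 0.575 − 0.0865 + 0.18 = 0.6685.
g_cld = 0.7726 − 0.6685 = 0.10.

0.10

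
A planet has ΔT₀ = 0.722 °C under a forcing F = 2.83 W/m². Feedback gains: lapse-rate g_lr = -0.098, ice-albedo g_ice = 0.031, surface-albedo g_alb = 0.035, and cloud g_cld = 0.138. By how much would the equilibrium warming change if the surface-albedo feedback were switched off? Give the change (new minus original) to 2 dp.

Original: g = 0.106, ΔT = 0.722/(1−0.106) = 0.8076 °C.
Without surface-albedo: g' = 0.071, ΔT' = 0.722/(1−0.071) = 0.7772 °C.
Change = 0.7772 − 0.8076 = -0.03 °C.

-0.03 °C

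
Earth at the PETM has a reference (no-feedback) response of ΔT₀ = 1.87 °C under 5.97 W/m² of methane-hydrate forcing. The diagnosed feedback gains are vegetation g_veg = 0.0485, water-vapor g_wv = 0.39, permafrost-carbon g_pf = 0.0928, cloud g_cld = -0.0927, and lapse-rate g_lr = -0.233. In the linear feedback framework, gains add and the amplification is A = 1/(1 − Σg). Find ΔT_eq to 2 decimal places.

2.35 °C

Total gain g = 0.0485 + 0.39 + 0.0928 − 0.0927 − 0.233 = 0.2056.
Amplification A = 1/(1 − 0.2056) = 1.259.
ΔT = 1.87 × 1.259 = 2.35 °C.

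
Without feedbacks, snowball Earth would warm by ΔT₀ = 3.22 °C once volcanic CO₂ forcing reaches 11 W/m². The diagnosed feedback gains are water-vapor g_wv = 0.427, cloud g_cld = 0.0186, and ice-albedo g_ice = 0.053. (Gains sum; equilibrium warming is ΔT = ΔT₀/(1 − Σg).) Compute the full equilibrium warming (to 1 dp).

Total gain g = 0.427 + 0.0186 + 0.053 = 0.4986.
Amplification A = 1/(1 − 0.4986) = 1.994.
ΔT = 3.22 × 1.994 = 6.4 °C.

6.4 °C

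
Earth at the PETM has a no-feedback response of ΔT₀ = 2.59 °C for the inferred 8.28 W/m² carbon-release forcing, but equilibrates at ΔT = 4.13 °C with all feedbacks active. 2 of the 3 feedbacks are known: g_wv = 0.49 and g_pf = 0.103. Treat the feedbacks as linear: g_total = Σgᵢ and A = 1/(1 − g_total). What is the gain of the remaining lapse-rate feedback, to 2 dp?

-0.22

Amplification A = ΔT/ΔT₀ = 4.13/2.59 = 1.595.
Total gain g = 1 − 1/A = 1 − 1/1.595 = 0.373.
Known gains sum to 0.49 + 0.103 = 0.593.
g_lr = 0.373 − 0.593 = -0.22.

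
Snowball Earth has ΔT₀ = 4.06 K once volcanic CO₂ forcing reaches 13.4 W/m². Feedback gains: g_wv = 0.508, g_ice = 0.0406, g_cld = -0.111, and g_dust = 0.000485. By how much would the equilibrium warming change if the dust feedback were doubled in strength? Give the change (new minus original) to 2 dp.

Original: g = 0.438085, ΔT = 4.06/(1−0.438085) = 7.2253 K.
With doubled dust: g' = 0.43857, ΔT' = 4.06/(1−0.43857) = 7.2315 K.
Change = 7.2315 − 7.2253 = 0.01 K.

0.01 K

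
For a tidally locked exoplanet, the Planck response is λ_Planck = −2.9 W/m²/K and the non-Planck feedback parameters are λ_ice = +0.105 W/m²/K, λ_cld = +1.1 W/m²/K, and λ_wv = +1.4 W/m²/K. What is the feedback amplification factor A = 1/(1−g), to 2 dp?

Convert to gains: g_ice = 0.105/2.9 = 0.03621; g_cld = 1.1/2.9 = 0.3793; g_wv = 1.4/2.9 = 0.4828.
Total gain g = 0.89831.
A = 1/(1 − 0.89831) = 9.83.

9.83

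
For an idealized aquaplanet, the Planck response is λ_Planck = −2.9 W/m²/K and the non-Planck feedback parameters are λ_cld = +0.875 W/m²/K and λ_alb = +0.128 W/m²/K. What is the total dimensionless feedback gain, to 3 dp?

0.346

Convert to gains: g_cld = 0.875/2.9 = 0.3017; g_alb = 0.128/2.9 = 0.04414.
Total gain g = 0.34584.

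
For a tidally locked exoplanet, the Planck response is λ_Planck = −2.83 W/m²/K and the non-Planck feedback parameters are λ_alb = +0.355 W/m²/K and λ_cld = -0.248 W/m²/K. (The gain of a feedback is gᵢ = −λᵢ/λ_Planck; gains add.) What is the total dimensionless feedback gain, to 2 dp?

0.04

Convert to gains: g_alb = 0.355/2.83 = 0.1254; g_cld = -0.248/2.83 = -0.08763.
Total gain g = 0.03777.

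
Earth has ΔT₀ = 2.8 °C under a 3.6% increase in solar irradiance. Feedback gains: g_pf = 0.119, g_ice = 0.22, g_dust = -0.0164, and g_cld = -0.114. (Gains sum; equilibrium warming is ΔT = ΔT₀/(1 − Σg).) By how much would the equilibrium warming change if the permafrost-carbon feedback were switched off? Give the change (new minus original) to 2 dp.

Original: g = 0.2086, ΔT = 2.8/(1−0.2086) = 3.5380 °C.
Without permafrost-carbon: g' = 0.0896, ΔT' = 2.8/(1−0.0896) = 3.0756 °C.
Change = 3.0756 − 3.5380 = -0.46 °C.

-0.46 °C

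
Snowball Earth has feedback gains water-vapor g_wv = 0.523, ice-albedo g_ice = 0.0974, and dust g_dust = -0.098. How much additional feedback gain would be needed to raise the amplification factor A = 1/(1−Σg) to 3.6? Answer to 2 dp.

Current total gain = 0.5224.
Target gain for A = 3.6: g* = 1 − 1/3.6 = 0.7222.
Additional gain needed = 0.7222 − 0.5224 = 0.20.

0.20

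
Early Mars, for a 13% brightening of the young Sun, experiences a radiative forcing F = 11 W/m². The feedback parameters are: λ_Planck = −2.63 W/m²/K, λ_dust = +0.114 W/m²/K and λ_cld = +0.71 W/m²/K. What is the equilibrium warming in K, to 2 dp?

6.09 K

Net feedback parameter λ = (−2.63) + (+0.114) + (+0.71) = -1.806 W/m²/K.
ΔT = −F/λ = −11/(-1.806) = 6.09 K.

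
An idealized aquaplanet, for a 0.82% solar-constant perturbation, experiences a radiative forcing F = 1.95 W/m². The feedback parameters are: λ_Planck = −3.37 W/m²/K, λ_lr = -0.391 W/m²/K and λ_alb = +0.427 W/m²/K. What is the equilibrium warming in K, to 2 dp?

Net feedback parameter λ = (−3.37) + (-0.391) + (+0.427) = -3.334 W/m²/K.
ΔT = −F/λ = −1.95/(-3.334) = 0.58 K.

0.58 K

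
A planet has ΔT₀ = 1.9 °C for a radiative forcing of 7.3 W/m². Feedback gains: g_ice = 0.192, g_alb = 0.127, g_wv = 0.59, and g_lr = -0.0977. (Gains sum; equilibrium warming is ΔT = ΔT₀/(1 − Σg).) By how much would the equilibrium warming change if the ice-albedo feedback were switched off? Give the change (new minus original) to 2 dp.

Original: g = 0.8113, ΔT = 1.9/(1−0.8113) = 10.0689 °C.
Without ice-albedo: g' = 0.6193, ΔT' = 1.9/(1−0.6193) = 4.9908 °C.
Change = 4.9908 − 10.0689 = -5.08 °C.

-5.08 °C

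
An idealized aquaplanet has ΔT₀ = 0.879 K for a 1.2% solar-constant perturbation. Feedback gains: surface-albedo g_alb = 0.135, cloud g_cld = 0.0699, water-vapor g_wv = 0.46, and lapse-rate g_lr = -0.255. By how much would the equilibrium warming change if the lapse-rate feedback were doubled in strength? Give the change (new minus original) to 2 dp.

-0.45 K

Original: g = 0.4099, ΔT = 0.879/(1−0.4099) = 1.4896 K.
With doubled lapse-rate: g' = 0.1549, ΔT' = 0.879/(1−0.1549) = 1.0401 K.
Change = 1.0401 − 1.4896 = -0.45 K.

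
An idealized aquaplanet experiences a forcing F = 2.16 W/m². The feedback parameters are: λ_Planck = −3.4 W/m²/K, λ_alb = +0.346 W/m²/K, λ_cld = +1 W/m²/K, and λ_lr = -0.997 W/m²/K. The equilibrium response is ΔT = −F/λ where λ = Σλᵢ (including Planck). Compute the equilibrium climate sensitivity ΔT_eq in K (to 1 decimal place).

Net feedback parameter λ = (−3.4) + (+0.346) + (+1) + (-0.997) = -3.051 W/m²/K.
ΔT = −F/λ = −2.16/(-3.051) = 0.7 K.

0.7 K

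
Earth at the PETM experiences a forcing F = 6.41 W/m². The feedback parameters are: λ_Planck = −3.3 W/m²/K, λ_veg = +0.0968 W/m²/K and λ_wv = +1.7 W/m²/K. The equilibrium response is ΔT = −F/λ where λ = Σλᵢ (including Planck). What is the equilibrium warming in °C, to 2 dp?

4.26 °C

Net feedback parameter λ = (−3.3) + (+0.0968) + (+1.7) = -1.5032 W/m²/K.
ΔT = −F/λ = −6.41/(-1.5032) = 4.26 °C.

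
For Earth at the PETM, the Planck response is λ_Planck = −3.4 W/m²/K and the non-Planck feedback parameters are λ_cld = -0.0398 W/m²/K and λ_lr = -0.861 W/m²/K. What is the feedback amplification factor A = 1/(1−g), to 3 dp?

Convert to gains: g_cld = -0.0398/3.4 = -0.01171; g_lr = -0.861/3.4 = -0.2532.
Total gain g = -0.26491.
A = 1/(1 + 0.26491) = 0.791.

0.791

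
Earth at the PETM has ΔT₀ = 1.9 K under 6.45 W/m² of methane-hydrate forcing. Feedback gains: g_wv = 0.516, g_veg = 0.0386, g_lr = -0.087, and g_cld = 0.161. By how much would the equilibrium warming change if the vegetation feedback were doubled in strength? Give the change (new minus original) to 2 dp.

0.59 K

Original: g = 0.6286, ΔT = 1.9/(1−0.6286) = 5.1158 K.
With doubled vegetation: g' = 0.6672, ΔT' = 1.9/(1−0.6672) = 5.7091 K.
Change = 5.7091 − 5.1158 = 0.59 K.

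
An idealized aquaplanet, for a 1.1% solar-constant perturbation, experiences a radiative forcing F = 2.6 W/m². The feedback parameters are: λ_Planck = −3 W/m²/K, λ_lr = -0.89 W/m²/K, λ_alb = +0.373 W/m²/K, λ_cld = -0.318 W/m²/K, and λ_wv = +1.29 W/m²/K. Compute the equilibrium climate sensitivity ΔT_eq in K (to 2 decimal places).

Net feedback parameter λ = (−3) + (-0.89) + (+0.373) + (-0.318) + (+1.29) = -2.545 W/m²/K.
ΔT = −F/λ = −2.6/(-2.545) = 1.02 K.

1.02 K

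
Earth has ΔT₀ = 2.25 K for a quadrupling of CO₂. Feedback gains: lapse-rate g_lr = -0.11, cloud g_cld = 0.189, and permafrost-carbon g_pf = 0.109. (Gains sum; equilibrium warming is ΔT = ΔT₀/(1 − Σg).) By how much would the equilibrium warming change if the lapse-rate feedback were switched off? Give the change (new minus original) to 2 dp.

Original: g = 0.188, ΔT = 2.25/(1−0.188) = 2.7709 K.
Without lapse-rate: g' = 0.298, ΔT' = 2.25/(1−0.298) = 3.2051 K.
Change = 3.2051 − 2.7709 = 0.43 K.

0.43 K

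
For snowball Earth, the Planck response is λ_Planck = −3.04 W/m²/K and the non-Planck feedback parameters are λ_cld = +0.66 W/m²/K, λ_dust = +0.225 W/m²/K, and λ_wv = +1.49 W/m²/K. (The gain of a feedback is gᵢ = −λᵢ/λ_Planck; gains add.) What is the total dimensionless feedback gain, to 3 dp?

0.781

Convert to gains: g_cld = 0.66/3.04 = 0.2171; g_dust = 0.225/3.04 = 0.07401; g_wv = 1.49/3.04 = 0.4901.
Total gain g = 0.78121.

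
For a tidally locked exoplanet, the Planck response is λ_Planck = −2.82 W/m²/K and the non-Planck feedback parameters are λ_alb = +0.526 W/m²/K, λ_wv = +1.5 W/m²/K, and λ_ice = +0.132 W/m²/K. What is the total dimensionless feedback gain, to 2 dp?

0.77

Convert to gains: g_alb = 0.526/2.82 = 0.1865; g_wv = 1.5/2.82 = 0.5319; g_ice = 0.132/2.82 = 0.04681.
Total gain g = 0.76521.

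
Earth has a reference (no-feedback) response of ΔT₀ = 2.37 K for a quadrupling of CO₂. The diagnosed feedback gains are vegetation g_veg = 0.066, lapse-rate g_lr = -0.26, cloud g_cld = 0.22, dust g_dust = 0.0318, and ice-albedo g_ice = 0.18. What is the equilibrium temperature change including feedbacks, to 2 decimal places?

Total gain g = 0.066 − 0.26 + 0.22 + 0.0318 + 0.18 = 0.2378.
Amplification A = 1/(1 − 0.2378) = 1.312.
ΔT = 2.37 × 1.312 = 3.11 K.

3.11 K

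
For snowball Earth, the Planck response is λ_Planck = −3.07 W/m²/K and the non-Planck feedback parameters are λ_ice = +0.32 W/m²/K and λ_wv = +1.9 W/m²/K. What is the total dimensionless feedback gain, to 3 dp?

Convert to gains: g_ice = 0.32/3.07 = 0.1042; g_wv = 1.9/3.07 = 0.6189.
Total gain g = 0.7231.

0.723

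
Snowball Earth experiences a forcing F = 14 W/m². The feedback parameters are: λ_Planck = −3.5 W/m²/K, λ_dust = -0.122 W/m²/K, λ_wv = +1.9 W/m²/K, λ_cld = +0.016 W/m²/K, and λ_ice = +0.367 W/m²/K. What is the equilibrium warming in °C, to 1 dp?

10.5 °C

Net feedback parameter λ = (−3.5) + (-0.122) + (+1.9) + (+0.016) + (+0.367) = -1.339 W/m²/K.
ΔT = −F/λ = −14/(-1.339) = 10.5 °C.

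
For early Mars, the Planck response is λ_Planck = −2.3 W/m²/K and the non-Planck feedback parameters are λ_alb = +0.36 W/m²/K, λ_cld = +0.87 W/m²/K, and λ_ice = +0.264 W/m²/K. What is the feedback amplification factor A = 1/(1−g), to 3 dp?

2.854

Convert to gains: g_alb = 0.36/2.3 = 0.1565; g_cld = 0.87/2.3 = 0.3783; g_ice = 0.264/2.3 = 0.1148.
Total gain g = 0.6496.
A = 1/(1 − 0.6496) = 2.854.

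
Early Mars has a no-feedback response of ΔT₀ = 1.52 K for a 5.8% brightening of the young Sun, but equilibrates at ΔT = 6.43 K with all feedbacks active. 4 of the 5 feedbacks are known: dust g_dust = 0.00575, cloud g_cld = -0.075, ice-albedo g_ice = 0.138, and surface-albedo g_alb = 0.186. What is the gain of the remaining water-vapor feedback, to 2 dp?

Amplification A = ΔT/ΔT₀ = 6.43/1.52 = 4.23.
Total gain g = 1 − 1/A = 1 − 1/4.23 = 0.7636.
Known gains sum to 0.00575 − 0.075 + 0.138 + 0.186 = 0.25475.
g_wv = 0.7636 − 0.25475 = 0.51.

0.51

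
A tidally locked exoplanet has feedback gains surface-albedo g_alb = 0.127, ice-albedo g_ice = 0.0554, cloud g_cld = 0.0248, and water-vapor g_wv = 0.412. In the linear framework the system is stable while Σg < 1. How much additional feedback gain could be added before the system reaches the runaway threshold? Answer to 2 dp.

0.38

Current total gain = 0.127 + 0.0554 + 0.0248 + 0.412 = 0.6192.
Margin to runaway = 1 − 0.6192 = 0.38.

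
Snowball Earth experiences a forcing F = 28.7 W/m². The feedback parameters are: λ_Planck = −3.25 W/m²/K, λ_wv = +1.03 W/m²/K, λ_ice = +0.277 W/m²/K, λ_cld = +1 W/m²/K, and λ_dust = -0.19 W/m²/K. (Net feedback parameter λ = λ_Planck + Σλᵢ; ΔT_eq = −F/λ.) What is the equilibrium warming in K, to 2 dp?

25.33 K

Net feedback parameter λ = (−3.25) + (+1.03) + (+0.277) + (+1) + (-0.19) = -1.133 W/m²/K.
ΔT = −F/λ = −28.7/(-1.133) = 25.33 K.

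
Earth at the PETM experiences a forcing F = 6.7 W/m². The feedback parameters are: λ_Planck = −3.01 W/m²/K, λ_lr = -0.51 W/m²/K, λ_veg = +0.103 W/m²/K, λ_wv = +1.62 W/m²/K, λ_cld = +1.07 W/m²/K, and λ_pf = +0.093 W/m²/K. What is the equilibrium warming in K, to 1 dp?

10.6 K

Net feedback parameter λ = (−3.01) + (-0.51) + (+0.103) + (+1.62) + (+1.07) + (+0.093) = -0.634 W/m²/K.
ΔT = −F/λ = −6.7/(-0.634) = 10.6 K.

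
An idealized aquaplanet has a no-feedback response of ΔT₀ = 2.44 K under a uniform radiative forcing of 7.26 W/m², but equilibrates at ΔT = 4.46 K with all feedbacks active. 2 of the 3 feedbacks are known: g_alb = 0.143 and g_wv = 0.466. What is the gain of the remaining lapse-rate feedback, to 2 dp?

-0.16

Amplification A = ΔT/ΔT₀ = 4.46/2.44 = 1.828.
Total gain g = 1 − 1/A = 1 − 1/1.828 = 0.453.
Known gains sum to 0.143 + 0.466 = 0.609.
g_lr = 0.453 − 0.609 = -0.16.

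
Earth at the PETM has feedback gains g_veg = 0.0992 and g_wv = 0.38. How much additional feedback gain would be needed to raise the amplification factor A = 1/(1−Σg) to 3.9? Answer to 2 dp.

Current total gain = 0.4792.
Target gain for A = 3.9: g* = 1 − 1/3.9 = 0.7436.
Additional gain needed = 0.7436 − 0.4792 = 0.26.

0.26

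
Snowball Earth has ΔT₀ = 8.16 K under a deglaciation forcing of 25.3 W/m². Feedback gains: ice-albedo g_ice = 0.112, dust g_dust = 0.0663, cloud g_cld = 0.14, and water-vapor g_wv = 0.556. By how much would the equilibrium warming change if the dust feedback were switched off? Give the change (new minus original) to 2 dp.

-22.42 K

Original: g = 0.8743, ΔT = 8.16/(1−0.8743) = 64.9165 K.
Without dust: g' = 0.808, ΔT' = 8.16/(1−0.808) = 42.5000 K.
Change = 42.5000 − 64.9165 = -22.42 K.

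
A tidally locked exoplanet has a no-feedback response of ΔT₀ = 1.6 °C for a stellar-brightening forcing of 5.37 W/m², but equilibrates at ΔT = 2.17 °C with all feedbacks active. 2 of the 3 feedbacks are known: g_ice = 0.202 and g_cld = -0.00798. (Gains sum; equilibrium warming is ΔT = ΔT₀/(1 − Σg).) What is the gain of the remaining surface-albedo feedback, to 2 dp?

Amplification A = ΔT/ΔT₀ = 2.17/1.6 = 1.356.
Total gain g = 1 − 1/A = 1 − 1/1.356 = 0.2625.
Known gains sum to 0.202 − 0.00798 = 0.19402.
g_alb = 0.2625 − 0.19402 = 0.07.

0.07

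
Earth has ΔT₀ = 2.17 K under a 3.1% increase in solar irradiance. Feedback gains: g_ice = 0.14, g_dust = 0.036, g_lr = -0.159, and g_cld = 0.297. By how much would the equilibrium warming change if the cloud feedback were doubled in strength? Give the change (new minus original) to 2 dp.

2.42 K

Original: g = 0.314, ΔT = 2.17/(1−0.314) = 3.1633 K.
With doubled cloud: g' = 0.611, ΔT' = 2.17/(1−0.611) = 5.5784 K.
Change = 5.5784 − 3.1633 = 2.42 K.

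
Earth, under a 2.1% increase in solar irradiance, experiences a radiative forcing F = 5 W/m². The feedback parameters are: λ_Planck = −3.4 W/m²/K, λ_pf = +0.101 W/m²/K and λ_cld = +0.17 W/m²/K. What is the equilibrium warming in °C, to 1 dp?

1.6 °C

Net feedback parameter λ = (−3.4) + (+0.101) + (+0.17) = -3.129 W/m²/K.
ΔT = −F/λ = −5/(-3.129) = 1.6 °C.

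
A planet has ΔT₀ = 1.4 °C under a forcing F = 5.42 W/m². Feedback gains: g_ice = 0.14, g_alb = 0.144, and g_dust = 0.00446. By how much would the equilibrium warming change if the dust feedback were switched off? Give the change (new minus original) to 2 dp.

-0.01 °C

Original: g = 0.28846, ΔT = 1.4/(1−0.28846) = 1.9676 °C.
Without dust: g' = 0.284, ΔT' = 1.4/(1−0.284) = 1.9553 °C.
Change = 1.9553 − 1.9676 = -0.01 °C.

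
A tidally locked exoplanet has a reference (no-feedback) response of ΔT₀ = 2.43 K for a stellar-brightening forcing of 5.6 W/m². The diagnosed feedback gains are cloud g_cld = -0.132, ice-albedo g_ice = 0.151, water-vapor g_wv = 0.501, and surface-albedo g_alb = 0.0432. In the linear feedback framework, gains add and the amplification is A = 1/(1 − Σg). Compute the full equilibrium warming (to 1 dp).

Total gain g = -0.132 + 0.151 + 0.501 + 0.0432 = 0.5632.
Amplification A = 1/(1 − 0.5632) = 2.289.
ΔT = 2.43 × 2.289 = 5.6 K.

5.6 K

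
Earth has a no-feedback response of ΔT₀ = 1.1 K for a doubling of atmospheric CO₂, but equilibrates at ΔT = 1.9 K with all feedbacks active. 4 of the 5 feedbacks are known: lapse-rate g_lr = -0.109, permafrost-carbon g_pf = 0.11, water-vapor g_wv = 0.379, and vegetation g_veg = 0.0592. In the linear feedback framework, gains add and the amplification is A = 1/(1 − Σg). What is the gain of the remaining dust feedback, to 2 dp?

-0.02

Amplification A = ΔT/ΔT₀ = 1.9/1.1 = 1.727.
Total gain g = 1 − 1/A = 1 − 1/1.727 = 0.421.
Known gains sum to -0.109 + 0.11 + 0.379 + 0.0592 = 0.4392.
g_dust = 0.421 − 0.4392 = -0.02.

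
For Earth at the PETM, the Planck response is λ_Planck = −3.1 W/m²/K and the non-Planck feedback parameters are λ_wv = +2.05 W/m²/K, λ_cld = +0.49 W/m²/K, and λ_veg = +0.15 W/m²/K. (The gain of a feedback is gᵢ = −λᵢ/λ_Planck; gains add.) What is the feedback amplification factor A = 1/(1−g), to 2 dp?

7.56

Convert to gains: g_wv = 2.05/3.1 = 0.6613; g_cld = 0.49/3.1 = 0.1581; g_veg = 0.15/3.1 = 0.04839.
Total gain g = 0.86779.
A = 1/(1 − 0.86779) = 7.56.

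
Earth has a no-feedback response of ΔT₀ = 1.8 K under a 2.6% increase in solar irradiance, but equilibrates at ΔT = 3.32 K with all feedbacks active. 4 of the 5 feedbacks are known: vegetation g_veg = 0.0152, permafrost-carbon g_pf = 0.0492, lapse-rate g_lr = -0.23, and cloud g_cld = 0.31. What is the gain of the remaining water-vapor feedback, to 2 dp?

Amplification A = ΔT/ΔT₀ = 3.32/1.8 = 1.844.
Total gain g = 1 − 1/A = 1 − 1/1.844 = 0.4577.
Known gains sum to 0.0152 + 0.0492 − 0.23 + 0.31 = 0.1444.
g_wv = 0.4577 − 0.1444 = 0.31.

0.31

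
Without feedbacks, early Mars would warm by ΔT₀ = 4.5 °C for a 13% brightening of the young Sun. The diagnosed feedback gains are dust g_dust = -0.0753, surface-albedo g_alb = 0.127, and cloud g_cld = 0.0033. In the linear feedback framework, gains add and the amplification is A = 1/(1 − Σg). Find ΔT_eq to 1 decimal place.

Total gain g = -0.0753 + 0.127 + 0.0033 = 0.055.
Amplification A = 1/(1 − 0.055) = 1.058.
ΔT = 4.5 × 1.058 = 4.8 °C.

4.8 °C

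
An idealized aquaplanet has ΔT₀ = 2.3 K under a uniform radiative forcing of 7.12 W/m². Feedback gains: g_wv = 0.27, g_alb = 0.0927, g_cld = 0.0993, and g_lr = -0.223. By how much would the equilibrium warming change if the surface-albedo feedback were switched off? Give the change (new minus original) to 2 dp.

-0.33 K

Original: g = 0.239, ΔT = 2.3/(1−0.239) = 3.0223 K.
Without surface-albedo: g' = 0.1463, ΔT' = 2.3/(1−0.1463) = 2.6942 K.
Change = 2.6942 − 3.0223 = -0.33 K.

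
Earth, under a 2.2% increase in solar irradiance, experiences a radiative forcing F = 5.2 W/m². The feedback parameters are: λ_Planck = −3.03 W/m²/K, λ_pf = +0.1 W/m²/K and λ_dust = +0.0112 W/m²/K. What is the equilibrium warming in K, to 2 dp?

1.78 K

Net feedback parameter λ = (−3.03) + (+0.1) + (+0.0112) = -2.9188 W/m²/K.
ΔT = −F/λ = −5.2/(-2.9188) = 1.78 K.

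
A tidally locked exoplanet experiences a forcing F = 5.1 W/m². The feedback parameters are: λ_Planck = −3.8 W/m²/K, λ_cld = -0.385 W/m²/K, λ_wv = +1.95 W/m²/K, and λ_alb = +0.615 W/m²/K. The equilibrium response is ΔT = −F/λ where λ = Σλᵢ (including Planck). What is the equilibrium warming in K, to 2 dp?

Net feedback parameter λ = (−3.8) + (-0.385) + (+1.95) + (+0.615) = -1.62 W/m²/K.
ΔT = −F/λ = −5.1/(-1.62) = 3.15 K.

3.15 K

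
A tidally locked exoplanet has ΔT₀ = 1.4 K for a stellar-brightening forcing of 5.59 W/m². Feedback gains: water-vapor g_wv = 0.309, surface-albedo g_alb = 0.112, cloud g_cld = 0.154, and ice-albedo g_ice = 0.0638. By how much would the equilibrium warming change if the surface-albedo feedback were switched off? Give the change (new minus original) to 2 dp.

-0.92 K

Original: g = 0.6388, ΔT = 1.4/(1−0.6388) = 3.8760 K.
Without surface-albedo: g' = 0.5268, ΔT' = 1.4/(1−0.5268) = 2.9586 K.
Change = 2.9586 − 3.8760 = -0.92 K.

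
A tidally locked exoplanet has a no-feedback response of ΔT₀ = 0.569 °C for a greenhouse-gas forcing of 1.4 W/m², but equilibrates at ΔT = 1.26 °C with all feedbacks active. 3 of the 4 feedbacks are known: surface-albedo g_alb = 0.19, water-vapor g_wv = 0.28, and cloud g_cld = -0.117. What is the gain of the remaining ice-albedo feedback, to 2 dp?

Amplification A = ΔT/ΔT₀ = 1.26/0.569 = 2.214.
Total gain g = 1 − 1/A = 1 − 1/2.214 = 0.5483.
Known gains sum to 0.19 + 0.28 − 0.117 = 0.353.
g_ice = 0.5483 − 0.353 = 0.20.

0.20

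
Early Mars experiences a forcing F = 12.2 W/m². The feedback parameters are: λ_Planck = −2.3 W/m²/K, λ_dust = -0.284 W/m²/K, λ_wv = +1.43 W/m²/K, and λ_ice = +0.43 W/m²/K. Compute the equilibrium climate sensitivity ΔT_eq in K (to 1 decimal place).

16.9 K

Net feedback parameter λ = (−2.3) + (-0.284) + (+1.43) + (+0.43) = -0.724 W/m²/K.
ΔT = −F/λ = −12.2/(-0.724) = 16.9 K.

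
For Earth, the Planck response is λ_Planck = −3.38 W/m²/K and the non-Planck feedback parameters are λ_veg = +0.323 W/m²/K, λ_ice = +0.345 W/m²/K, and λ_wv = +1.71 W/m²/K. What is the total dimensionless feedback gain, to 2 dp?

Convert to gains: g_veg = 0.323/3.38 = 0.09556; g_ice = 0.345/3.38 = 0.1021; g_wv = 1.71/3.38 = 0.5059.
Total gain g = 0.70356.

0.70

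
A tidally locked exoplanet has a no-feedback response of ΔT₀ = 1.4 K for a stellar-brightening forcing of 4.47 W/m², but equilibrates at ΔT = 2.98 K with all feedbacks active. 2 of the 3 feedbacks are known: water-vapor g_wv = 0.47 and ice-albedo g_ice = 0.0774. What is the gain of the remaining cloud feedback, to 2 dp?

Amplification A = ΔT/ΔT₀ = 2.98/1.4 = 2.129.
Total gain g = 1 − 1/A = 1 − 1/2.129 = 0.5303.
Known gains sum to 0.47 + 0.0774 = 0.5474.
g_cld = 0.5303 − 0.5474 = -0.02.

-0.02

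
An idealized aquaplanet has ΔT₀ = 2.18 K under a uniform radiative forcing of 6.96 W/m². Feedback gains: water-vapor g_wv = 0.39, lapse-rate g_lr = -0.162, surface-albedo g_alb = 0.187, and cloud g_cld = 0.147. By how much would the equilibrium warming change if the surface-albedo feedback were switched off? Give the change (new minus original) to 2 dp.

-1.49 K

Original: g = 0.562, ΔT = 2.18/(1−0.562) = 4.9772 K.
Without surface-albedo: g' = 0.375, ΔT' = 2.18/(1−0.375) = 3.4880 K.
Change = 3.4880 − 4.9772 = -1.49 K.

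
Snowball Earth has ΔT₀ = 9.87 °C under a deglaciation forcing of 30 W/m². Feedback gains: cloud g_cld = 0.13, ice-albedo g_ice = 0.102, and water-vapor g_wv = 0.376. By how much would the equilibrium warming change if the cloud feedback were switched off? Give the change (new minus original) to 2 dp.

Original: g = 0.608, ΔT = 9.87/(1−0.608) = 25.1786 °C.
Without cloud: g' = 0.478, ΔT' = 9.87/(1−0.478) = 18.9080 °C.
Change = 18.9080 − 25.1786 = -6.27 °C.

-6.27 °C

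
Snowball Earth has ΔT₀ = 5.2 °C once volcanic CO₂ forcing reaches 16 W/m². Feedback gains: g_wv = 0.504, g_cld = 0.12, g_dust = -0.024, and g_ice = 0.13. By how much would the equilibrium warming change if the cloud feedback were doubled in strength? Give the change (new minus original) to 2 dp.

15.41 °C

Original: g = 0.73, ΔT = 5.2/(1−0.73) = 19.2593 °C.
With doubled cloud: g' = 0.85, ΔT' = 5.2/(1−0.85) = 34.6667 °C.
Change = 34.6667 − 19.2593 = 15.41 °C.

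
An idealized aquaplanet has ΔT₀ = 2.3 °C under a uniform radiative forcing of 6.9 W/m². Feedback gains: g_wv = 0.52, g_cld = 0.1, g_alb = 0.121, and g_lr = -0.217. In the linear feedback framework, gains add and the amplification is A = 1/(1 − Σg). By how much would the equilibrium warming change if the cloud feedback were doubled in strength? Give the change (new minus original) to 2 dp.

1.29 °C

Original: g = 0.524, ΔT = 2.3/(1−0.524) = 4.8319 °C.
With doubled cloud: g' = 0.624, ΔT' = 2.3/(1−0.624) = 6.1170 °C.
Change = 6.1170 − 4.8319 = 1.29 °C.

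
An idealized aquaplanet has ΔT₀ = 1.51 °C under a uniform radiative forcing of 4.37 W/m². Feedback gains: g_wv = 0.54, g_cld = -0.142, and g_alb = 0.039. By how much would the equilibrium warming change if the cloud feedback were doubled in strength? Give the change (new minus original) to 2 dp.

Original: g = 0.437, ΔT = 1.51/(1−0.437) = 2.6821 °C.
With doubled cloud: g' = 0.295, ΔT' = 1.51/(1−0.295) = 2.1418 °C.
Change = 2.1418 − 2.6821 = -0.54 °C.

-0.54 °C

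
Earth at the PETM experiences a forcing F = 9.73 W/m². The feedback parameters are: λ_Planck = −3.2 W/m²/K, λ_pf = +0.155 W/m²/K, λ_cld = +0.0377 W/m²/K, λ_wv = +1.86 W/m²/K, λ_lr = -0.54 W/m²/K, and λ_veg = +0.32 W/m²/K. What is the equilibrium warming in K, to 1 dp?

Net feedback parameter λ = (−3.2) + (+0.155) + (+0.0377) + (+1.86) + (-0.54) + (+0.32) = -1.3673 W/m²/K.
ΔT = −F/λ = −9.73/(-1.3673) = 7.1 K.

7.1 K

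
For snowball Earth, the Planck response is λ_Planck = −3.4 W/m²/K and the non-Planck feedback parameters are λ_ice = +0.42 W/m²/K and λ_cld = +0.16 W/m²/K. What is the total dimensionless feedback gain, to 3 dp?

0.171

Convert to gains: g_ice = 0.42/3.4 = 0.1235; g_cld = 0.16/3.4 = 0.04706.
Total gain g = 0.17056.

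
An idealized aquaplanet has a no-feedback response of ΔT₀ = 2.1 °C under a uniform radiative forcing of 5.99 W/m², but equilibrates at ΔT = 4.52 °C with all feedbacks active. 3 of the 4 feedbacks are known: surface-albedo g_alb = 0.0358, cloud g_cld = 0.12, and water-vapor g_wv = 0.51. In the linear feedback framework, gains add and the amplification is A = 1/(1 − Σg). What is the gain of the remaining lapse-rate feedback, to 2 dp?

-0.13

Amplification A = ΔT/ΔT₀ = 4.52/2.1 = 2.152.
Total gain g = 1 − 1/A = 1 − 1/2.152 = 0.5353.
Known gains sum to 0.0358 + 0.12 + 0.51 = 0.6658.
g_lr = 0.5353 − 0.6658 = -0.13.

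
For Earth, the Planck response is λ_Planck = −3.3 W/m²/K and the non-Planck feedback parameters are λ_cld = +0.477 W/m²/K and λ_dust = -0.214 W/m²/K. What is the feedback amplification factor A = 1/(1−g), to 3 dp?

1.087

Convert to gains: g_cld = 0.477/3.3 = 0.1445; g_dust = -0.214/3.3 = -0.06485.
Total gain g = 0.07965.
A = 1/(1 − 0.07965) = 1.087.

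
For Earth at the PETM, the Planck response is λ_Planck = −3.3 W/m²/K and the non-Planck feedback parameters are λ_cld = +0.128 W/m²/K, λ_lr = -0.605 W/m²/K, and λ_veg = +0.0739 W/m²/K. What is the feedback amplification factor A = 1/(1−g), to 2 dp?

Convert to gains: g_cld = 0.128/3.3 = 0.03879; g_lr = -0.605/3.3 = -0.1833; g_veg = 0.0739/3.3 = 0.02239.
Total gain g = -0.12212.
A = 1/(1 + 0.12212) = 0.89.

0.89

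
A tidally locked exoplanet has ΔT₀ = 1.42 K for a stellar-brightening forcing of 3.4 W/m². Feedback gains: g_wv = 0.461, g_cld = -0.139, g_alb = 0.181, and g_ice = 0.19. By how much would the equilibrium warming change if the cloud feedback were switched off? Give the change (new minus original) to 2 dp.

3.83 K

Original: g = 0.693, ΔT = 1.42/(1−0.693) = 4.6254 K.
Without cloud: g' = 0.832, ΔT' = 1.42/(1−0.832) = 8.4524 K.
Change = 8.4524 − 4.6254 = 3.83 K.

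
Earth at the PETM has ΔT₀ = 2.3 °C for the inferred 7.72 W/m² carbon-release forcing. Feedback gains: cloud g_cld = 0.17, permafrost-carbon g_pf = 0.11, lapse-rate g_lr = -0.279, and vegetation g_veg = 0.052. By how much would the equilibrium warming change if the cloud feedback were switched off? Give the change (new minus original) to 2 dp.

Original: g = 0.053, ΔT = 2.3/(1−0.053) = 2.4287 °C.
Without cloud: g' = -0.117, ΔT' = 2.3/(1+0.117) = 2.0591 °C.
Change = 2.0591 − 2.4287 = -0.37 °C.

-0.37 °C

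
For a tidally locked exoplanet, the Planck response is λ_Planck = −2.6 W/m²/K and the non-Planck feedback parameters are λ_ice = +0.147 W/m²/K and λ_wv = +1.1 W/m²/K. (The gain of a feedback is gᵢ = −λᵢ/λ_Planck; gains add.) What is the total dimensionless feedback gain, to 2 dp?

Convert to gains: g_ice = 0.147/2.6 = 0.05654; g_wv = 1.1/2.6 = 0.4231.
Total gain g = 0.47964.

0.48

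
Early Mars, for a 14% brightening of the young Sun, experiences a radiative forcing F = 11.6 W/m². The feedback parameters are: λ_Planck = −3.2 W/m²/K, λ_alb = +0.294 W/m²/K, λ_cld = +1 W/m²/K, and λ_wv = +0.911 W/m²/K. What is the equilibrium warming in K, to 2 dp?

11.66 K

Net feedback parameter λ = (−3.2) + (+0.294) + (+1) + (+0.911) = -0.995 W/m²/K.
ΔT = −F/λ = −11.6/(-0.995) = 11.66 K.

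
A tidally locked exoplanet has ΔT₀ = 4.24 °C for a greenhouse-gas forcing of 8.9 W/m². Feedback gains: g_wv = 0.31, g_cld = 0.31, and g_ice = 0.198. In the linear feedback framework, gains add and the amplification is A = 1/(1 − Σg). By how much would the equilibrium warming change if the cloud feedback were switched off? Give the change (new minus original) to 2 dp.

-14.68 °C

Original: g = 0.818, ΔT = 4.24/(1−0.818) = 23.2967 °C.
Without cloud: g' = 0.508, ΔT' = 4.24/(1−0.508) = 8.6179 °C.
Change = 8.6179 − 23.2967 = -14.68 °C.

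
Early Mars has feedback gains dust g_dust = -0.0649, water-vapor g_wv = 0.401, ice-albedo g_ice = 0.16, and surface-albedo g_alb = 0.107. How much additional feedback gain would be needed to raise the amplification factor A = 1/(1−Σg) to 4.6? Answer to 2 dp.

Current total gain = 0.6031.
Target gain for A = 4.6: g* = 1 − 1/4.6 = 0.7826.
Additional gain needed = 0.7826 − 0.6031 = 0.18.

0.18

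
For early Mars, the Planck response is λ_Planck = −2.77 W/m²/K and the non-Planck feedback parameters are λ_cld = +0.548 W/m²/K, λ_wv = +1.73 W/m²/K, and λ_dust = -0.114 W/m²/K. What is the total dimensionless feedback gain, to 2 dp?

0.78

Convert to gains: g_cld = 0.548/2.77 = 0.1978; g_wv = 1.73/2.77 = 0.6245; g_dust = -0.114/2.77 = -0.04116.
Total gain g = 0.78114.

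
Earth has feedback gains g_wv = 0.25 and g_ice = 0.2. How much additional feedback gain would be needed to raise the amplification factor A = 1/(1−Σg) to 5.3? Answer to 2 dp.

Current total gain = 0.45.
Target gain for A = 5.3: g* = 1 − 1/5.3 = 0.8113.
Additional gain needed = 0.8113 − 0.45 = 0.36.

0.36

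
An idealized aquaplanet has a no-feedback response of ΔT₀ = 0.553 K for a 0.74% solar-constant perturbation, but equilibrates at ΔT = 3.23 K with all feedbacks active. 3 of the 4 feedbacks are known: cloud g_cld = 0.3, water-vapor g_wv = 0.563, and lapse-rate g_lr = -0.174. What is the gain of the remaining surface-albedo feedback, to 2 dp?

0.14

Amplification A = ΔT/ΔT₀ = 3.23/0.553 = 5.841.
Total gain g = 1 − 1/A = 1 − 1/5.841 = 0.8288.
Known gains sum to 0.3 + 0.563 − 0.174 = 0.689.
g_alb = 0.8288 − 0.689 = 0.14.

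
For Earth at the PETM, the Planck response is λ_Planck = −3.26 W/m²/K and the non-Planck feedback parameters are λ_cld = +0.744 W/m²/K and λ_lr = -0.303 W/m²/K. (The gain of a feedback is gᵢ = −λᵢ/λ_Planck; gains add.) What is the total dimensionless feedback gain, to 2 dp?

0.14

Convert to gains: g_cld = 0.744/3.26 = 0.2282; g_lr = -0.303/3.26 = -0.09294.
Total gain g = 0.13526.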